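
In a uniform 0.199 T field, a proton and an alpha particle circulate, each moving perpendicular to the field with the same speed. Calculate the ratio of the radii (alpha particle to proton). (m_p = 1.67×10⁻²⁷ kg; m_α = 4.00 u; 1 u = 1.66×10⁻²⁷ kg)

ratio ≈ 1.99

r = mv/(qB) ⇒ at equal v, r ∝ m/q.
r_{alpha particle}/r_{proton} = 1.99.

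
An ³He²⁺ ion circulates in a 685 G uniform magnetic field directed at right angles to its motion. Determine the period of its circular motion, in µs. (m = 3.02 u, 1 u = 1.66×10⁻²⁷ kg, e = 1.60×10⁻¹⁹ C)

T ≈ 1.44 µs

The cyclotron period is independent of speed: T = 2πm/(qB).
T = 2π(5.01×10^-27) / [(2×1.60×10^-19)(0.0685)] = 1.44×10^-6 s.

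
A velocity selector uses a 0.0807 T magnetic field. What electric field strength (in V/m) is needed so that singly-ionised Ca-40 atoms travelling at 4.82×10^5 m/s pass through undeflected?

qE = qvB ⇒ E = vB = (4.82×10^5)(0.0807) = 3.89×10^4 V/m.

E ≈ 3.89×10^4 V/m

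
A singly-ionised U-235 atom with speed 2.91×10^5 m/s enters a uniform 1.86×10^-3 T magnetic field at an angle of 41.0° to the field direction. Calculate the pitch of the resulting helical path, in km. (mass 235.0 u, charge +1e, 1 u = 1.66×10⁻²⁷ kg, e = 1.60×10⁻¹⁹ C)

pitch ≈ 1.81 km

The velocity component along B is v∥ = v cos41.0° = 2.20×10^5 m/s.
The cyclotron period T = 2πm/(qB) = 8.24×10^-3 s is set by m, q, B alone.
Pitch = v∥·T = (2.20×10^5)(8.24×10^-3) = 1810 m.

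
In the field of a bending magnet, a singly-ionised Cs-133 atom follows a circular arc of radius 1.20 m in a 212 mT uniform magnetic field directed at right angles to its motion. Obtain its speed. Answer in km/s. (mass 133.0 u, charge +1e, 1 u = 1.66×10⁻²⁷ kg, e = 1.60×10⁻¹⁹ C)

From qvB = mv²/r, v = qBr/m.
v = (1×1.60×10^-19)(0.212)(1.20) / (2.21×10^-25) = 1.84×10^5 m/s.

v ≈ 184 km/s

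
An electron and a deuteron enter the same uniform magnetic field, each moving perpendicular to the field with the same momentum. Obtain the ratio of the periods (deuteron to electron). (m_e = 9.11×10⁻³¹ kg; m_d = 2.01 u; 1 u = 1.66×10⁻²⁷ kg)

ratio ≈ 3660

T = 2πm/(qB) is independent of speed, so T₂/T₁ = (m₂/q₂)/(m₁/q₁).
T_{deuteron}/T_{electron} = (3.34×10^-27/1e) / (9.11×10^-31/1e) = 3660.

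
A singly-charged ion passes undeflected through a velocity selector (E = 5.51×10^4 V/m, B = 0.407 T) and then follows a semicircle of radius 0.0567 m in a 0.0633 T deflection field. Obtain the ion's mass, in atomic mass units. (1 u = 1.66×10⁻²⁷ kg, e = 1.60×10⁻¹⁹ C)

v = E/B₁ = 1.35×10^5 m/s.
From r = mv/(qB₂), m = qB₂r/v = (1×1.60×10^-19)(0.0633)(0.0567) / (1.35×10^5) = 4.24×10^-27 kg.
In atomic mass units: m = 4.24×10^-27 / 1.66×10^-27 = 2.56 u.

m ≈ 2.56 u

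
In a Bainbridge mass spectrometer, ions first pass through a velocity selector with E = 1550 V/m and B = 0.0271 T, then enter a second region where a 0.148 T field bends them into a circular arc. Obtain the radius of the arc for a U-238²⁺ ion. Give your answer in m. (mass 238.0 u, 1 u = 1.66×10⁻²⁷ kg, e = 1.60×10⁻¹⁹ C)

The selector passes v = E/B = 1550/0.0271 = 5.72×10^4 m/s.
In the deflection region, r = mv/(qB₂) = (3.95×10^-25)(5.72×10^4) / [(2×1.60×10^-19)(0.148)] = 0.477 m.

r ≈ 0.477 m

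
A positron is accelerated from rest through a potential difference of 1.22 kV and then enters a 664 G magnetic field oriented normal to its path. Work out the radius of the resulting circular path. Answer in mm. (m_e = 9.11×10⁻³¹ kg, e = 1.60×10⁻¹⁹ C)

The kinetic energy gained is K = qV = (1×1.60×10^-19)(1220) = 1.95×10^-16 J.
v = √(2K/m) = 2.07×10^7 m/s.
r = mv/(qB) = (9.11×10^-31)(2.07×10^7) / [(1×1.60×10^-19)(0.0664)] = 1.78×10^-3 m.

r ≈ 1.78 mm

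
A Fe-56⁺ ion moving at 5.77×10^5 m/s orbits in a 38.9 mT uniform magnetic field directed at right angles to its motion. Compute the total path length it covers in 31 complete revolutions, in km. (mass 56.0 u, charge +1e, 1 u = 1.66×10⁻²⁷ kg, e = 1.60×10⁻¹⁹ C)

L ≈ 1.68 km

r = mv/(qB) = 8.62 m, so one revolution covers 2πr = 54.1 m.
In 31 revolutions: L = 31·2πr = 1680 m.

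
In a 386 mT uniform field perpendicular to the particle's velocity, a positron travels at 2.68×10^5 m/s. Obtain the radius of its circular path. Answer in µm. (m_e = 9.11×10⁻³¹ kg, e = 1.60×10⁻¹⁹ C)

r ≈ 3.95 µm

The magnetic force provides the centripetal force: qvB = mv²/r, so r = mv/(qB).
r = (9.11×10^-31 kg)(2.68×10^5 m/s) / [(1×1.60×10^-19 C)(0.386 T)] = 3.95×10^-6 m.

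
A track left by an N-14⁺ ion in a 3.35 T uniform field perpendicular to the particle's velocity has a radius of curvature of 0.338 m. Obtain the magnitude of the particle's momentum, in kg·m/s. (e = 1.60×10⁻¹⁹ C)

p ≈ 1.81×10^-19 kg·m/s

Since qvB = mv²/r, the momentum p = mv = qBr.
p = (1×1.60×10^-19)(3.35)(0.338) = 1.81×10^-19 kg·m/s.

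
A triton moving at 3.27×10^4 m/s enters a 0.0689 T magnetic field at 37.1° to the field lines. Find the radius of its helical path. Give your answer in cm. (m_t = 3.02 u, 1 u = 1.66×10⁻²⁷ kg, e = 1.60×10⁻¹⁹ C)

r ≈ 0.897 cm

Only the perpendicular component v⊥ = v sin37.1° = 1.97×10^4 m/s is bent by the field.
r = m v⊥ /(qB) = (5.01×10^-27)(1.97×10^4) / [(1×1.60×10^-19)(0.0689)] = 8.97×10^-3 m.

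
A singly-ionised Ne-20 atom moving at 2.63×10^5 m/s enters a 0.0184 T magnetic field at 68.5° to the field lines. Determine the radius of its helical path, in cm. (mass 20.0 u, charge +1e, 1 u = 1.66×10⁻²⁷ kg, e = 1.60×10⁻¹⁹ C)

r ≈ 276 cm

Only the perpendicular component v⊥ = v sin68.5° = 2.45×10^5 m/s is bent by the field.
r = m v⊥ /(qB) = (3.32×10^-26)(2.45×10^5) / [(1×1.60×10^-19)(0.0184)] = 2.76 m.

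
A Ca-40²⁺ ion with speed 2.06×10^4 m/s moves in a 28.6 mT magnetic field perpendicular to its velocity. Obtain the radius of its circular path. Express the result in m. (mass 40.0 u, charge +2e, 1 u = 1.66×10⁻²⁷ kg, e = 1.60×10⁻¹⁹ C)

r ≈ 0.149 m

The magnetic force provides the centripetal force: qvB = mv²/r, so r = mv/(qB).
r = (6.64×10^-26 kg)(2.06×10^4 m/s) / [(2×1.60×10^-19 C)(0.0286 T)] = 0.149 m.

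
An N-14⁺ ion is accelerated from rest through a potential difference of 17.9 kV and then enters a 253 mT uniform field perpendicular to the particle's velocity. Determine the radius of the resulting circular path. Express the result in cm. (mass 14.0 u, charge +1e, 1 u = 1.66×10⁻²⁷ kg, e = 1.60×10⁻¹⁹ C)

r ≈ 28.5 cm

The kinetic energy gained is K = qV = (1×1.60×10^-19)(1.79×10^4) = 2.86×10^-15 J.
v = √(2K/m) = 4.96×10^5 m/s.
r = mv/(qB) = (2.32×10^-26)(4.96×10^5) / [(1×1.60×10^-19)(0.253)] = 0.285 m.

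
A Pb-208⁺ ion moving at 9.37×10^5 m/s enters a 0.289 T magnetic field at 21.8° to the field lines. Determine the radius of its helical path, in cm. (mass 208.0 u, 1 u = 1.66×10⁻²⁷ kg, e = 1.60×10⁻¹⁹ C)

r ≈ 260 cm

Only the perpendicular component v⊥ = v sin21.8° = 3.48×10^5 m/s is bent by the field.
r = m v⊥ /(qB) = (3.45×10^-25)(3.48×10^5) / [(1×1.60×10^-19)(0.289)] = 2.60 m.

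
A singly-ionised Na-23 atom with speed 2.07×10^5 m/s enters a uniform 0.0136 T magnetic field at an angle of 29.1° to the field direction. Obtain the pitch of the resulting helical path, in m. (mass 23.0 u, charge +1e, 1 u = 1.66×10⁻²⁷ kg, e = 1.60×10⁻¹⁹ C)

The velocity component along B is v∥ = v cos29.1° = 1.81×10^5 m/s.
The cyclotron period T = 2πm/(qB) = 1.10×10^-4 s is set by m, q, B alone.
Pitch = v∥·T = (1.81×10^5)(1.10×10^-4) = 19.9 m.

pitch ≈ 19.9 m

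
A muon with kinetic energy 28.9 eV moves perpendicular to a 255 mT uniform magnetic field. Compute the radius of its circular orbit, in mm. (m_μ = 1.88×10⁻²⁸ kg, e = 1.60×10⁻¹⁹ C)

r ≈ 1.02 mm

Convert the energy: K = 28.9 eV = 4.62×10^-18 J.
v = √(2K/m) = √(2·4.62×10^-18/1.88×10^-28) = 2.22×10^5 m/s.
r = mv/(qB) = (1.88×10^-28)(2.22×10^5) / [(1×1.60×10^-19)(0.255)] = 1.02×10^-3 m.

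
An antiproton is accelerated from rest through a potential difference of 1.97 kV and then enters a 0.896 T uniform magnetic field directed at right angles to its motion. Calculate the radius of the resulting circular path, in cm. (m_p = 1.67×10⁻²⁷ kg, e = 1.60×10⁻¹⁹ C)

r ≈ 0.716 cm

The kinetic energy gained is K = qV = (1×1.60×10^-19)(1970) = 3.15×10^-16 J.
v = √(2K/m) = 6.14×10^5 m/s.
r = mv/(qB) = (1.67×10^-27)(6.14×10^5) / [(1×1.60×10^-19)(0.896)] = 7.16×10^-3 m.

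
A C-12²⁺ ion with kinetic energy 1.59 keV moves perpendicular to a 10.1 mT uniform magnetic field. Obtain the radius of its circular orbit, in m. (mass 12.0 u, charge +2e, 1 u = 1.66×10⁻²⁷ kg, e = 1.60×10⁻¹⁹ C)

r ≈ 0.985 m

Convert the energy: K = 1.59 keV = 2.54×10^-16 J.
v = √(2K/m) = √(2·2.54×10^-16/1.99×10^-26) = 1.60×10^5 m/s.
r = mv/(qB) = (1.99×10^-26)(1.60×10^5) / [(2×1.60×10^-19)(0.0101)] = 0.985 m.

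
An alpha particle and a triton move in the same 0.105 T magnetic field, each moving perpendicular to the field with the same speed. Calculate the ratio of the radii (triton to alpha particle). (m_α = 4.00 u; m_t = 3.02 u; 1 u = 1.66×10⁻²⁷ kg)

ratio ≈ 1.51

r = mv/(qB) ⇒ at equal v, r ∝ m/q.
r_{triton}/r_{alpha particle} = 1.51.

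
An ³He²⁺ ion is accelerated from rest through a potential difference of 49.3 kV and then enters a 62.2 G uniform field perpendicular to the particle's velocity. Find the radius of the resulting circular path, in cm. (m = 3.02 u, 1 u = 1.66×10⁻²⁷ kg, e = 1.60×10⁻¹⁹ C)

The kinetic energy gained is K = qV = (2×1.60×10^-19)(4.93×10^4) = 1.58×10^-14 J.
v = √(2K/m) = 2.51×10^6 m/s.
r = mv/(qB) = (5.01×10^-27)(2.51×10^6) / [(2×1.60×10^-19)(6.22×10^-3)] = 6.32 m.

r ≈ 632 cm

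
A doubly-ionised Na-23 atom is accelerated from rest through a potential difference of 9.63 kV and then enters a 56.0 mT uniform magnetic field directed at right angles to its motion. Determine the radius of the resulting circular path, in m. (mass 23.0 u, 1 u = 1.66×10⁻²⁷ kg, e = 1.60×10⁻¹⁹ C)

The kinetic energy gained is K = qV = (2×1.60×10^-19)(9630) = 3.08×10^-15 J.
v = √(2K/m) = 4.02×10^5 m/s.
r = mv/(qB) = (3.82×10^-26)(4.02×10^5) / [(2×1.60×10^-19)(0.0560)] = 0.856 m.

r ≈ 0.856 m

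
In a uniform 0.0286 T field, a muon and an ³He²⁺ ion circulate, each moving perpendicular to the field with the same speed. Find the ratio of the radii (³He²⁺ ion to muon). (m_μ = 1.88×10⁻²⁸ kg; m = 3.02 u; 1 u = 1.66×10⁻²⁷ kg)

r = mv/(qB) ⇒ at equal v, r ∝ m/q.
r_{³He²⁺ ion}/r_{muon} = 13.3.

ratio ≈ 13.3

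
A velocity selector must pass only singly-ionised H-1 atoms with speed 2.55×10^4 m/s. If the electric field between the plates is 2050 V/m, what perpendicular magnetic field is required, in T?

qE = qvB ⇒ B = E/v = (2050) / (2.55×10^4) = 0.0804 T.

B ≈ 0.0804 T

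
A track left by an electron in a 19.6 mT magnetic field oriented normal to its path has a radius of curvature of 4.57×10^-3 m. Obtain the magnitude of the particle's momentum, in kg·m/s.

p ≈ 1.43×10^-23 kg·m/s

Since qvB = mv²/r, the momentum p = mv = qBr.
p = (1×1.60×10^-19)(0.0196)(4.57×10^-3) = 1.43×10^-23 kg·m/s.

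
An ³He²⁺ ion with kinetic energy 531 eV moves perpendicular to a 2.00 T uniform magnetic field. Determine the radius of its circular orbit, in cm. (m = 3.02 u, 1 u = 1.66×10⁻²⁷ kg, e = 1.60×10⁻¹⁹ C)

r ≈ 0.144 cm

Convert the energy: K = 531 eV = 8.50×10^-17 J.
v = √(2K/m) = √(2·8.50×10^-17/5.01×10^-27) = 1.84×10^5 m/s.
r = mv/(qB) = (5.01×10^-27)(1.84×10^5) / [(2×1.60×10^-19)(2.00)] = 1.44×10^-3 m.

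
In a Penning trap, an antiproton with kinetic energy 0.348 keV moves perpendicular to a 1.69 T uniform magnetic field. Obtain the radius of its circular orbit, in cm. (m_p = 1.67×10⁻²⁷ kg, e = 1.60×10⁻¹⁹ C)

r ≈ 0.159 cm

Convert the energy: K = 0.348 keV = 5.57×10^-17 J.
v = √(2K/m) = √(2·5.57×10^-17/1.67×10^-27) = 2.58×10^5 m/s.
r = mv/(qB) = (1.67×10^-27)(2.58×10^5) / [(1×1.60×10^-19)(1.69)] = 1.59×10^-3 m.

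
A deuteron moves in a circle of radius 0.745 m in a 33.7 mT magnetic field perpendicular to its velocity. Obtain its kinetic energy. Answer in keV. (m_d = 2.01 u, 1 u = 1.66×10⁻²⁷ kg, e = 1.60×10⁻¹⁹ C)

v = qBr/m = (1×1.60×10^-19)(0.0337)(0.745) / (3.34×10^-27) = 1.20×10^6 m/s.
K = ½mv² = 0.5·(3.34×10^-27)·(1.20×10^6)² = 2.42×10^-15 J = 15.1 keV.

K ≈ 15.1 keV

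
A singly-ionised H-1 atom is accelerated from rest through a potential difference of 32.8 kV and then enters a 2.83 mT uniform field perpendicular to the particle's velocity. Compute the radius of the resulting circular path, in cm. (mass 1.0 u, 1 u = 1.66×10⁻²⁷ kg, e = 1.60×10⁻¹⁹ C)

r ≈ 922 cm

The kinetic energy gained is K = qV = (1×1.60×10^-19)(3.28×10^4) = 5.25×10^-15 J.
v = √(2K/m) = 2.51×10^6 m/s.
r = mv/(qB) = (1.66×10^-27)(2.51×10^6) / [(1×1.60×10^-19)(2.83×10^-3)] = 9.22 m.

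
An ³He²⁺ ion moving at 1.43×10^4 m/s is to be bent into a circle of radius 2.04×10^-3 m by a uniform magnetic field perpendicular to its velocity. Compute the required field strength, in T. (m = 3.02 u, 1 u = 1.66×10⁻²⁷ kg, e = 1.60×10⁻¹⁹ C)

qvB = mv²/r gives B = mv/(qr).
B = (5.01×10^-27)(1.43×10^4) / [(2×1.60×10^-19)(2.04×10^-3)] = 0.110 T.

B ≈ 0.110 T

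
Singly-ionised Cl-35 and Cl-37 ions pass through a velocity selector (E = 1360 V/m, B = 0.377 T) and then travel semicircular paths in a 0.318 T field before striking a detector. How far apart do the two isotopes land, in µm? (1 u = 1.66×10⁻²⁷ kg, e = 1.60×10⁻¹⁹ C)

Both emerge at v = E/B₁ = 3610 m/s.
r = mv/(qB₂), so r₁ = 4.119×10^-3 m and r₂ = 4.355×10^-3 m, giving Δr = 2.35×10^-4 m.
After a semicircle each ion lands a diameter 2r from the entry slit, so the separation is 2Δr = 4.71×10^-4 m.

Δd ≈ 471 µm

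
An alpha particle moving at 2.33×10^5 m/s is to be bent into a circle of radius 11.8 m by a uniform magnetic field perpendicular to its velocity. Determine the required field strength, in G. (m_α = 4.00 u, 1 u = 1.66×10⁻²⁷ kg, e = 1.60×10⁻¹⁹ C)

qvB = mv²/r gives B = mv/(qr).
B = (6.64×10^-27)(2.33×10^5) / [(2×1.60×10^-19)(11.8)] = 4.10×10^-4 T.

B ≈ 4.10 G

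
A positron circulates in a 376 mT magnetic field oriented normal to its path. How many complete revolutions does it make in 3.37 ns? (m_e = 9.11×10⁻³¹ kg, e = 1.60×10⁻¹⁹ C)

N = 35

T = 2πm/(qB) = 2π(9.11×10^-31) / [(1×1.60×10^-19)(0.376)] = 9.5146×10^-11 s.
N = t/T = 3.37×10^-9 / 9.5146×10^-11 ≈ 35.42, so 35 complete revolutions.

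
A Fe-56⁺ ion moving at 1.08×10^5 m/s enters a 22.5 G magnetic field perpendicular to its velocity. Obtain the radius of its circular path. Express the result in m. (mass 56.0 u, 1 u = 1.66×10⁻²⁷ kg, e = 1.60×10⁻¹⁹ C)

The magnetic force provides the centripetal force: qvB = mv²/r, so r = mv/(qB).
r = (9.30×10^-26 kg)(1.08×10^5 m/s) / [(1×1.60×10^-19 C)(2.25×10^-3 T)] = 27.9 m.

r ≈ 27.9 m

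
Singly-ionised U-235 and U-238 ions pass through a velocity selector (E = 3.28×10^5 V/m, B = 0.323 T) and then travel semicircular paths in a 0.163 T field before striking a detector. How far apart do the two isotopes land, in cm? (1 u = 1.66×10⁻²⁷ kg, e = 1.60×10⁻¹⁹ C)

Both emerge at v = E/B₁ = 1.02×10^6 m/s.
r = mv/(qB₂), so r₁ = 15.189 m and r₂ = 15.383 m, giving Δr = 0.194 m.
After a semicircle each ion lands a diameter 2r from the entry slit, so the separation is 2Δr = 0.388 m.

Δd ≈ 38.8 cm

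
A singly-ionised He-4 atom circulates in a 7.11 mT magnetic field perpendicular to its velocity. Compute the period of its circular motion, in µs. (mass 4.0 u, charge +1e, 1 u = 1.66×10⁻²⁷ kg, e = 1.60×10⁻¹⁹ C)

The cyclotron period is independent of speed: T = 2πm/(qB).
T = 2π(6.64×10^-27) / [(1×1.60×10^-19)(7.11×10^-3)] = 3.67×10^-5 s.

T ≈ 36.7 µs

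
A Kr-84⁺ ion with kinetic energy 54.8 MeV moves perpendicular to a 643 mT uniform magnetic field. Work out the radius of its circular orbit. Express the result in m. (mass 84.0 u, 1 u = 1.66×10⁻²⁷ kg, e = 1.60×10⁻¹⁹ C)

r ≈ 15.2 m

Convert the energy: K = 54.8 MeV = 8.77×10^-12 J.
v = √(2K/m) = √(2·8.77×10^-12/1.39×10^-25) = 1.12×10^7 m/s.
r = mv/(qB) = (1.39×10^-25)(1.12×10^7) / [(1×1.60×10^-19)(0.643)] = 15.2 m.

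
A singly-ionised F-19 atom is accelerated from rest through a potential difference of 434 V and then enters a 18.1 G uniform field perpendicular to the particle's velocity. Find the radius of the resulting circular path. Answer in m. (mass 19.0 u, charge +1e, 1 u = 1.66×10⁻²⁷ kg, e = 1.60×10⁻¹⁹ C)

The kinetic energy gained is K = qV = (1×1.60×10^-19)(434) = 6.94×10^-17 J.
v = √(2K/m) = 6.64×10^4 m/s.
r = mv/(qB) = (3.15×10^-26)(6.64×10^4) / [(1×1.60×10^-19)(1.81×10^-3)] = 7.23 m.

r ≈ 7.23 m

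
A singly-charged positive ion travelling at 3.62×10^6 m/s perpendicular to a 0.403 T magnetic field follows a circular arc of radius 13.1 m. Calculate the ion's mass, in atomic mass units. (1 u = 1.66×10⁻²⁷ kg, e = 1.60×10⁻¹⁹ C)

qvB = mv²/r ⇒ m = qBr/v.
m = (1×1.60×10^-19)(0.403)(13.1) / (3.62×10^6) = 2.33×10^-25 kg = 141 u.

m ≈ 141 u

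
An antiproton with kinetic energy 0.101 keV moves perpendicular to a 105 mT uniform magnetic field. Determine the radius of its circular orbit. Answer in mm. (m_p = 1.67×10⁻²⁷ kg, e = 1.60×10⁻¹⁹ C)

r ≈ 13.8 mm

Convert the energy: K = 0.101 keV = 1.62×10^-17 J.
v = √(2K/m) = √(2·1.62×10^-17/1.67×10^-27) = 1.39×10^5 m/s.
r = mv/(qB) = (1.67×10^-27)(1.39×10^5) / [(1×1.60×10^-19)(0.105)] = 0.0138 m.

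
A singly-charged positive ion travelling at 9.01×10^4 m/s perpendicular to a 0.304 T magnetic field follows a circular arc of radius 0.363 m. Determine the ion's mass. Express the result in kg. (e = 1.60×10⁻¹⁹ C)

m ≈ 1.96×10^-25 kg

qvB = mv²/r ⇒ m = qBr/v.
m = (1×1.60×10^-19)(0.304)(0.363) / (9.01×10^4) = 1.96×10^-25 kg.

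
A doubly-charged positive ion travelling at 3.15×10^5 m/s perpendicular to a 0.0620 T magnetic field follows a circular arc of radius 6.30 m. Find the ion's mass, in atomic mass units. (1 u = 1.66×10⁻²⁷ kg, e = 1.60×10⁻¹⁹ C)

qvB = mv²/r ⇒ m = qBr/v.
m = (2×1.60×10^-19)(0.0620)(6.30) / (3.15×10^5) = 3.97×10^-25 kg = 239 u.

m ≈ 239 u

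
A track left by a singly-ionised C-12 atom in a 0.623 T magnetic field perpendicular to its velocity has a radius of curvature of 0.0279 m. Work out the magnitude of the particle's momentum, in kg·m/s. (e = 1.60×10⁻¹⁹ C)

p ≈ 2.78×10^-21 kg·m/s

Since qvB = mv²/r, the momentum p = mv = qBr.
p = (1×1.60×10^-19)(0.623)(0.0279) = 2.78×10^-21 kg·m/s.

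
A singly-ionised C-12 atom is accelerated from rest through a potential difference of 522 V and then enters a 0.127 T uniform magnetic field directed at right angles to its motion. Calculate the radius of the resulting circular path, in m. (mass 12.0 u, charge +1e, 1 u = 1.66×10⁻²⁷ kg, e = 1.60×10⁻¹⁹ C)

r ≈ 0.0898 m

The kinetic energy gained is K = qV = (1×1.60×10^-19)(522) = 8.35×10^-17 J.
v = √(2K/m) = 9.16×10^4 m/s.
r = mv/(qB) = (1.99×10^-26)(9.16×10^4) / [(1×1.60×10^-19)(0.127)] = 0.0898 m.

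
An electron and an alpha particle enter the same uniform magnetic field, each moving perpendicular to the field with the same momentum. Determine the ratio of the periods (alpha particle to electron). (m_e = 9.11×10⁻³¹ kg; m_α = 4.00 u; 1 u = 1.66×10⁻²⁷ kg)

ratio ≈ 3640

T = 2πm/(qB) is independent of speed, so T₂/T₁ = (m₂/q₂)/(m₁/q₁).
T_{alpha particle}/T_{electron} = (6.64×10^-27/2e) / (9.11×10^-31/1e) = 3640.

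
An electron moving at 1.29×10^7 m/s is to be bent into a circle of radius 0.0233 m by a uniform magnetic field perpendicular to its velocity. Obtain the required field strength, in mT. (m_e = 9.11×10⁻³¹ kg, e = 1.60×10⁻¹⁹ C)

qvB = mv²/r gives B = mv/(qr).
B = (9.11×10^-31)(1.29×10^7) / [(1×1.60×10^-19)(0.0233)] = 3.15×10^-3 T.

B ≈ 3.15 mT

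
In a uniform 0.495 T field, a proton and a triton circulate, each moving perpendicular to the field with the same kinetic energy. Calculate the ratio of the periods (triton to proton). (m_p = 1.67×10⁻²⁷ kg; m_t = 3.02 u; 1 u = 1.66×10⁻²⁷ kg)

T = 2πm/(qB) is independent of speed, so T₂/T₁ = (m₂/q₂)/(m₁/q₁).
T_{triton}/T_{proton} = (5.01×10^-27/1e) / (1.67×10^-27/1e) = 3.00.

ratio ≈ 3.00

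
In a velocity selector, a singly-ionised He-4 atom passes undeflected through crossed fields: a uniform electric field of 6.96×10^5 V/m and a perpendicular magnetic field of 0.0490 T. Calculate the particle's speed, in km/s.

For zero net force, qE = qvB, so v = E/B.
v = (6.96×10^5) / (0.0490) = 1.42×10^7 m/s.

v ≈ 14200 km/s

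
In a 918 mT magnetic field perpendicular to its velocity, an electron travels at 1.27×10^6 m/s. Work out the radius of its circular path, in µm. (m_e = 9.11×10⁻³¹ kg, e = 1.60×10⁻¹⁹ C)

r ≈ 7.88 µm

The magnetic force provides the centripetal force: qvB = mv²/r, so r = mv/(qB).
r = (9.11×10^-31 kg)(1.27×10^6 m/s) / [(1×1.60×10^-19 C)(0.918 T)] = 7.88×10^-6 m.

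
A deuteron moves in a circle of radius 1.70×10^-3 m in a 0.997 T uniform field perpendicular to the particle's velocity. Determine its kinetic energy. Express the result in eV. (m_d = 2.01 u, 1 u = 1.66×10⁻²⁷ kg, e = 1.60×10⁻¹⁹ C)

v = qBr/m = (1×1.60×10^-19)(0.997)(1.70×10^-3) / (3.34×10^-27) = 8.13×10^4 m/s.
K = ½mv² = 0.5·(3.34×10^-27)·(8.13×10^4)² = 1.10×10^-17 J = 68.9 eV.

K ≈ 68.9 eV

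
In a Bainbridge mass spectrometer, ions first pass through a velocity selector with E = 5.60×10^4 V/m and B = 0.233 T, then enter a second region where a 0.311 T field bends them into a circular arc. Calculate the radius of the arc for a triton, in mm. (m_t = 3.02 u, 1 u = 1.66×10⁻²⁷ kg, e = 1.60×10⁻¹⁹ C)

The selector passes v = E/B = 5.60×10^4/0.233 = 2.40×10^5 m/s.
In the deflection region, r = mv/(qB₂) = (5.01×10^-27)(2.40×10^5) / [(1×1.60×10^-19)(0.311)] = 0.0242 m.

r ≈ 24.2 mm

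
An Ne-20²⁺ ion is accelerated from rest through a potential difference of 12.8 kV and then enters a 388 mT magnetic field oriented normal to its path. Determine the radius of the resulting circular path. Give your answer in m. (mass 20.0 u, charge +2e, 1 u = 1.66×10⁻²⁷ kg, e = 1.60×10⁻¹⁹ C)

r ≈ 0.133 m

The kinetic energy gained is K = qV = (2×1.60×10^-19)(1.28×10^4) = 4.10×10^-15 J.
v = √(2K/m) = 4.97×10^5 m/s.
r = mv/(qB) = (3.32×10^-26)(4.97×10^5) / [(2×1.60×10^-19)(0.388)] = 0.133 m.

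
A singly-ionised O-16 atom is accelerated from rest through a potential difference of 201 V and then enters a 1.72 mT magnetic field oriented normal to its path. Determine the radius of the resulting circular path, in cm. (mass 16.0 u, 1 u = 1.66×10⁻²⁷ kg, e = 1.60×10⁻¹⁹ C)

r ≈ 475 cm

The kinetic energy gained is K = qV = (1×1.60×10^-19)(201) = 3.22×10^-17 J.
v = √(2K/m) = 4.92×10^4 m/s.
r = mv/(qB) = (2.66×10^-26)(4.92×10^4) / [(1×1.60×10^-19)(1.72×10^-3)] = 4.75 m.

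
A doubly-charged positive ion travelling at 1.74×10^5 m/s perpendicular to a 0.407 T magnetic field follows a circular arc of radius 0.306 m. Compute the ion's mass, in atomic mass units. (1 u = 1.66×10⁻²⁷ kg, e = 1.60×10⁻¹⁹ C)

m ≈ 138 u

qvB = mv²/r ⇒ m = qBr/v.
m = (2×1.60×10^-19)(0.407)(0.306) / (1.74×10^5) = 2.29×10^-25 kg = 138 u.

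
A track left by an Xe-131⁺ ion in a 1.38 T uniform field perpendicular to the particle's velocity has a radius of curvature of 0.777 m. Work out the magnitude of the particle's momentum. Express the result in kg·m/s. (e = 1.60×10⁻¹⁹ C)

Since qvB = mv²/r, the momentum p = mv = qBr.
p = (1×1.60×10^-19)(1.38)(0.777) = 1.72×10^-19 kg·m/s.

p ≈ 1.72×10^-19 kg·m/s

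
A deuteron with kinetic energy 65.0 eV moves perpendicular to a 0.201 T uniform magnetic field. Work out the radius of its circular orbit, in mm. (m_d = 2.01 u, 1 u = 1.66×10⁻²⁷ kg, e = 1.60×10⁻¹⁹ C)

Convert the energy: K = 65.0 eV = 1.04×10^-17 J.
v = √(2K/m) = √(2·1.04×10^-17/3.34×10^-27) = 7.90×10^4 m/s.
r = mv/(qB) = (3.34×10^-27)(7.90×10^4) / [(1×1.60×10^-19)(0.201)] = 8.19×10^-3 m.

r ≈ 8.19 mm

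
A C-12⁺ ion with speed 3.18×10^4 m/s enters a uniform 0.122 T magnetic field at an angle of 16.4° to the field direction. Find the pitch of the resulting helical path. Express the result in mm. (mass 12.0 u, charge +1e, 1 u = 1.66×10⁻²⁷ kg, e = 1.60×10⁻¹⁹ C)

The velocity component along B is v∥ = v cos16.4° = 3.05×10^4 m/s.
The cyclotron period T = 2πm/(qB) = 6.41×10^-6 s is set by m, q, B alone.
Pitch = v∥·T = (3.05×10^4)(6.41×10^-6) = 0.196 m.

pitch ≈ 196 mm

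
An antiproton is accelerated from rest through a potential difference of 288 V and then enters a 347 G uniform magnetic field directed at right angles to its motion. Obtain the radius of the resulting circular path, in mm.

r ≈ 70.7 mm

The kinetic energy gained is K = qV = (1×1.60×10^-19)(288) = 4.61×10^-17 J.
v = √(2K/m) = 2.35×10^5 m/s.
r = mv/(qB) = (1.67×10^-27)(2.35×10^5) / [(1×1.60×10^-19)(0.0347)] = 0.0707 m.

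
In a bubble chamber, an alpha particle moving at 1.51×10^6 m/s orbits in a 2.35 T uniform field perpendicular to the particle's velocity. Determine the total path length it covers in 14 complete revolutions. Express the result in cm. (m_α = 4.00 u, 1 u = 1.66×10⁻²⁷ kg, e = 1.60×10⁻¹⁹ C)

L ≈ 117 cm

r = mv/(qB) = 0.0133 m, so one revolution covers 2πr = 0.0838 m.
In 14 revolutions: L = 14·2πr = 1.17 m.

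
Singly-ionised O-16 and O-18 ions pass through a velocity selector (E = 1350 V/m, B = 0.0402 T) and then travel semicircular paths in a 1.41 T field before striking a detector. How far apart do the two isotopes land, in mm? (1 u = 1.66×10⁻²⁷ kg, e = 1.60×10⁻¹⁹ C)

Both emerge at v = E/B₁ = 3.36×10^4 m/s.
r = mv/(qB₂), so r₁ = 3.954×10^-3 m and r₂ = 4.448×10^-3 m, giving Δr = 4.94×10^-4 m.
After a semicircle each ion lands a diameter 2r from the entry slit, so the separation is 2Δr = 9.88×10^-4 m.

Δd ≈ 0.988 mm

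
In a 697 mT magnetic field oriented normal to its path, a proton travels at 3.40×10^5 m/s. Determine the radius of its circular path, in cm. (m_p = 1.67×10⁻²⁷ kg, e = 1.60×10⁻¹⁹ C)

r ≈ 0.509 cm

The magnetic force provides the centripetal force: qvB = mv²/r, so r = mv/(qB).
r = (1.67×10^-27 kg)(3.40×10^5 m/s) / [(1×1.60×10^-19 C)(0.697 T)] = 5.09×10^-3 m.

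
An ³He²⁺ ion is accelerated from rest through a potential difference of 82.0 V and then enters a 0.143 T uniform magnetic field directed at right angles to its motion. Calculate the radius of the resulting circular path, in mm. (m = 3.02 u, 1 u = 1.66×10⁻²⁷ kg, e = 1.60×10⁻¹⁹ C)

r ≈ 11.2 mm

The kinetic energy gained is K = qV = (2×1.60×10^-19)(82.0) = 2.62×10^-17 J.
v = √(2K/m) = 1.02×10^5 m/s.
r = mv/(qB) = (5.01×10^-27)(1.02×10^5) / [(2×1.60×10^-19)(0.143)] = 0.0112 m.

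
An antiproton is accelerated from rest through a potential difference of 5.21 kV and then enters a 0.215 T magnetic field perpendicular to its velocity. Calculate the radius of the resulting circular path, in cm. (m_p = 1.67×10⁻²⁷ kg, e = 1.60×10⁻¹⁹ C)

The kinetic energy gained is K = qV = (1×1.60×10^-19)(5210) = 8.34×10^-16 J.
v = √(2K/m) = 9.99×10^5 m/s.
r = mv/(qB) = (1.67×10^-27)(9.99×10^5) / [(1×1.60×10^-19)(0.215)] = 0.0485 m.

r ≈ 4.85 cm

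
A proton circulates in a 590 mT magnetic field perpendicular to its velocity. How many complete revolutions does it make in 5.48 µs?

N = 49

T = 2πm/(qB) = 2π(1.67×10^-27) / [(1×1.60×10^-19)(0.590)] = 1.1115×10^-7 s.
N = t/T = 5.48×10^-6 / 1.1115×10^-7 ≈ 49.30, so 49 complete revolutions.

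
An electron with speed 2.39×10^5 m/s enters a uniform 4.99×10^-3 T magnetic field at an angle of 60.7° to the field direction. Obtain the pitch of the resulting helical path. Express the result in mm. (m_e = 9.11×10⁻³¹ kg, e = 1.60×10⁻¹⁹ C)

pitch ≈ 0.839 mm

The velocity component along B is v∥ = v cos60.7° = 1.17×10^5 m/s.
The cyclotron period T = 2πm/(qB) = 7.17×10^-9 s is set by m, q, B alone.
Pitch = v∥·T = (1.17×10^5)(7.17×10^-9) = 8.39×10^-4 m.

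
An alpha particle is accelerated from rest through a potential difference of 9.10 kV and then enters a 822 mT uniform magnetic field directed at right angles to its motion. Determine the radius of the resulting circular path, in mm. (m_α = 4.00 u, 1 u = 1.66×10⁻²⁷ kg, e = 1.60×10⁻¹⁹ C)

r ≈ 23.6 mm

The kinetic energy gained is K = qV = (2×1.60×10^-19)(9100) = 2.91×10^-15 J.
v = √(2K/m) = 9.37×10^5 m/s.
r = mv/(qB) = (6.64×10^-27)(9.37×10^5) / [(2×1.60×10^-19)(0.822)] = 0.0236 m.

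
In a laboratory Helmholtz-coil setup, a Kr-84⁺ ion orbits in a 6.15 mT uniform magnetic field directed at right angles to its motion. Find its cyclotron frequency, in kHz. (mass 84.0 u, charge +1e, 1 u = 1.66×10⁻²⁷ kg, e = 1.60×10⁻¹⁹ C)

f ≈ 1.12 kHz

f = qB/(2πm) = (1×1.60×10^-19)(6.15×10^-3) / [2π(1.39×10^-25)] = 1120 Hz.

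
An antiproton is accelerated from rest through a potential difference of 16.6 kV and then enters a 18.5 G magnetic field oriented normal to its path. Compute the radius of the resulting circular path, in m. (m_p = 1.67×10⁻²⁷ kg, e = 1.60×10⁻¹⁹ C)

The kinetic energy gained is K = qV = (1×1.60×10^-19)(1.66×10^4) = 2.66×10^-15 J.
v = √(2K/m) = 1.78×10^6 m/s.
r = mv/(qB) = (1.67×10^-27)(1.78×10^6) / [(1×1.60×10^-19)(1.85×10^-3)] = 10.1 m.

r ≈ 10.1 m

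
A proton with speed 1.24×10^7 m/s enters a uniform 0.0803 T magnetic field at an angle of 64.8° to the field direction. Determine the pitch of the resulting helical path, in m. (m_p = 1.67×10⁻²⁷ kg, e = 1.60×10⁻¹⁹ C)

The velocity component along B is v∥ = v cos64.8° = 5.28×10^6 m/s.
The cyclotron period T = 2πm/(qB) = 8.17×10^-7 s is set by m, q, B alone.
Pitch = v∥·T = (5.28×10^6)(8.17×10^-7) = 4.31 m.

pitch ≈ 4.31 m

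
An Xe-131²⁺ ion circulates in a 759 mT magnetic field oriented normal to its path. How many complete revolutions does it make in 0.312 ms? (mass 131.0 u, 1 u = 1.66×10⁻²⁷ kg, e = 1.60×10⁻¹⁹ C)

N = 55

T = 2πm/(qB) = 2π(2.1746×10^-25) / [(2×1.60×10^-19)(0.759)] = 5.6256×10^-6 s.
N = t/T = 3.12×10^-4 / 5.6256×10^-6 ≈ 55.46, so 55 complete revolutions.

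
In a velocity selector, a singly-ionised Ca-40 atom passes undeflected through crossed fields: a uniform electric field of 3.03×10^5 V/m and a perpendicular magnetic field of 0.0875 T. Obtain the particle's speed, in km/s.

v ≈ 3460 km/s

For zero net force, qE = qvB, so v = E/B.
v = (3.03×10^5) / (0.0875) = 3.46×10^6 m/s.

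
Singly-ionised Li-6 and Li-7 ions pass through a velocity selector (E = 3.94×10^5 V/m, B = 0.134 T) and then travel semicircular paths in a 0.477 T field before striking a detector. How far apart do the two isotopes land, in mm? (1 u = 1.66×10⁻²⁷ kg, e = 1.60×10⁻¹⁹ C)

Δd ≈ 128 mm

Both emerge at v = E/B₁ = 2.94×10^6 m/s.
r = mv/(qB₂), so r₁ = 0.3837 m and r₂ = 0.4477 m, giving Δr = 0.0640 m.
After a semicircle each ion lands a diameter 2r from the entry slit, so the separation is 2Δr = 0.128 m.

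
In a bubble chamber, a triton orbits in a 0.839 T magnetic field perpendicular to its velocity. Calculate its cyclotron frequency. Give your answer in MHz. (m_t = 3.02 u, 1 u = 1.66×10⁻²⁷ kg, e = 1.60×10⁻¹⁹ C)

f = qB/(2πm) = (1×1.60×10^-19)(0.839) / [2π(5.01×10^-27)] = 4.26×10^6 Hz.

f ≈ 4.26 MHz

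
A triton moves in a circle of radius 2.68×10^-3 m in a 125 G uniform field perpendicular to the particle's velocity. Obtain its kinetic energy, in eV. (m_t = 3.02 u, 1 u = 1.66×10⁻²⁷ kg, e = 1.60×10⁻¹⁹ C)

K ≈ 0.0179 eV

v = qBr/m = (1×1.60×10^-19)(0.0125)(2.68×10^-3) / (5.01×10^-27) = 1070 m/s.
K = ½mv² = 0.5·(5.01×10^-27)·(1070)² = 2.87×10^-21 J = 0.0179 eV.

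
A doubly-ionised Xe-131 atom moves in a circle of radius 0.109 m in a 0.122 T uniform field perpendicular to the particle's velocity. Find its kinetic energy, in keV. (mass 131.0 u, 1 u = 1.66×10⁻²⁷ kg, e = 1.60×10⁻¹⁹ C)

K ≈ 0.260 keV

v = qBr/m = (2×1.60×10^-19)(0.122)(0.109) / (2.17×10^-25) = 1.96×10^4 m/s.
K = ½mv² = 0.5·(2.17×10^-25)·(1.96×10^4)² = 4.16×10^-17 J = 0.260 keV.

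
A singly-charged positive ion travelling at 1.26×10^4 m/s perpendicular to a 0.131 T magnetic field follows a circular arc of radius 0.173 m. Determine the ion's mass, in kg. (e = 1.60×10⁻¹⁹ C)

m ≈ 2.88×10^-25 kg

qvB = mv²/r ⇒ m = qBr/v.
m = (1×1.60×10^-19)(0.131)(0.173) / (1.26×10^4) = 2.88×10^-25 kg.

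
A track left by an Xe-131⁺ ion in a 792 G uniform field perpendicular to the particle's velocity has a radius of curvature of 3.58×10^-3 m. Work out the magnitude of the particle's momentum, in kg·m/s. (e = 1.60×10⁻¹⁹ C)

Since qvB = mv²/r, the momentum p = mv = qBr.
p = (1×1.60×10^-19)(0.0792)(3.58×10^-3) = 4.54×10^-23 kg·m/s.

p ≈ 4.54×10^-23 kg·m/s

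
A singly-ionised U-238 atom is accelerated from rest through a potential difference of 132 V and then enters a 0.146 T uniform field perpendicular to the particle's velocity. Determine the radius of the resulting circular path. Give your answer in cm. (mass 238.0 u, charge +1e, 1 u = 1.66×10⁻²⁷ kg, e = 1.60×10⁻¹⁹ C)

r ≈ 17.5 cm

The kinetic energy gained is K = qV = (1×1.60×10^-19)(132) = 2.11×10^-17 J.
v = √(2K/m) = 1.03×10^4 m/s.
r = mv/(qB) = (3.95×10^-25)(1.03×10^4) / [(1×1.60×10^-19)(0.146)] = 0.175 m.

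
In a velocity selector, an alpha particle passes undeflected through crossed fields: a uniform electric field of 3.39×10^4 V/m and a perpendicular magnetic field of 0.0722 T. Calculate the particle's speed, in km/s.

v ≈ 470 km/s

For zero net force, qE = qvB, so v = E/B.
v = (3.39×10^4) / (0.0722) = 4.70×10^5 m/s.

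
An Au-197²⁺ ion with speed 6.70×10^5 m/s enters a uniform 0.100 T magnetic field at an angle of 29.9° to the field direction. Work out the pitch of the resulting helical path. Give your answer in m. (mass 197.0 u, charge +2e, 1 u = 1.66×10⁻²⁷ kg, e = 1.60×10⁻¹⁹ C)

pitch ≈ 37.3 m

The velocity component along B is v∥ = v cos29.9° = 5.81×10^5 m/s.
The cyclotron period T = 2πm/(qB) = 6.42×10^-5 s is set by m, q, B alone.
Pitch = v∥·T = (5.81×10^5)(6.42×10^-5) = 37.3 m.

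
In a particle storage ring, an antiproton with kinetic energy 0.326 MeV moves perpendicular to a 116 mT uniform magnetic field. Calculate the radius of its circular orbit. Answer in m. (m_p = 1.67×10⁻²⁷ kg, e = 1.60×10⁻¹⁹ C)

r ≈ 0.711 m

Convert the energy: K = 0.326 MeV = 5.22×10^-14 J.
v = √(2K/m) = √(2·5.22×10^-14/1.67×10^-27) = 7.90×10^6 m/s.
r = mv/(qB) = (1.67×10^-27)(7.90×10^6) / [(1×1.60×10^-19)(0.116)] = 0.711 m.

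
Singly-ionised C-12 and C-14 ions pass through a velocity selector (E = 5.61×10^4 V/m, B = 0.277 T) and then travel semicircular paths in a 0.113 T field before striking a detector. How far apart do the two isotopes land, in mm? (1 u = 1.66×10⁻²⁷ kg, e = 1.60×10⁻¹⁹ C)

Δd ≈ 74.4 mm

Both emerge at v = E/B₁ = 2.03×10^5 m/s.
r = mv/(qB₂), so r₁ = 0.2231 m and r₂ = 0.2603 m, giving Δr = 0.0372 m.
After a semicircle each ion lands a diameter 2r from the entry slit, so the separation is 2Δr = 0.0744 m.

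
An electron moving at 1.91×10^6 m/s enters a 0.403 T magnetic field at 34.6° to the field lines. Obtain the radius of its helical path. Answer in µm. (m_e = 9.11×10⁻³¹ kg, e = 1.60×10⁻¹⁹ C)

Only the perpendicular component v⊥ = v sin34.6° = 1.08×10^6 m/s is bent by the field.
r = m v⊥ /(qB) = (9.11×10^-31)(1.08×10^6) / [(1×1.60×10^-19)(0.403)] = 1.53×10^-5 m.

r ≈ 15.3 µm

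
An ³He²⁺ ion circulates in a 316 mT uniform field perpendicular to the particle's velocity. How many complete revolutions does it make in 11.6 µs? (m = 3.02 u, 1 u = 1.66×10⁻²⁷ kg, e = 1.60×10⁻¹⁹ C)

N = 37

T = 2πm/(qB) = 2π(5.0132×10^-27) / [(2×1.60×10^-19)(0.316)] = 3.1150×10^-7 s.
N = t/T = 1.16×10^-5 / 3.1150×10^-7 ≈ 37.24, so 37 complete revolutions.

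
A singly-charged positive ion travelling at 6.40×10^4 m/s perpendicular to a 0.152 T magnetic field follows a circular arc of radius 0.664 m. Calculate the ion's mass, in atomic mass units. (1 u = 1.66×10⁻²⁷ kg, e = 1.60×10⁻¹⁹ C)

m ≈ 152 u

qvB = mv²/r ⇒ m = qBr/v.
m = (1×1.60×10^-19)(0.152)(0.664) / (6.40×10^4) = 2.52×10^-25 kg = 152 u.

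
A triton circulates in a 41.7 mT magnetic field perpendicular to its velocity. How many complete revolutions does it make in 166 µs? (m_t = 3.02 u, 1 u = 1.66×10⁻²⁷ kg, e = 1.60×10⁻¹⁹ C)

T = 2πm/(qB) = 2π(5.0132×10^-27) / [(1×1.60×10^-19)(0.0417)] = 4.7211×10^-6 s.
N = t/T = 1.66×10^-4 / 4.7211×10^-6 ≈ 35.16, so 35 complete revolutions.

N = 35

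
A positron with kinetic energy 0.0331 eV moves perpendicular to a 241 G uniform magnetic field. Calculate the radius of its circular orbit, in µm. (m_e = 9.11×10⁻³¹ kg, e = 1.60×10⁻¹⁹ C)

Convert the energy: K = 0.0331 eV = 5.30×10^-21 J.
v = √(2K/m) = √(2·5.30×10^-21/9.11×10^-31) = 1.08×10^5 m/s.
r = mv/(qB) = (9.11×10^-31)(1.08×10^5) / [(1×1.60×10^-19)(0.0241)] = 2.55×10^-5 m.

r ≈ 25.5 µm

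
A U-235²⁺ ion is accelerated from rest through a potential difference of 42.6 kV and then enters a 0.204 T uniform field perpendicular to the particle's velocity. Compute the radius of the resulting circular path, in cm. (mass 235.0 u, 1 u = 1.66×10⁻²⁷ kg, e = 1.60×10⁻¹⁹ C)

r ≈ 158 cm

The kinetic energy gained is K = qV = (2×1.60×10^-19)(4.26×10^4) = 1.36×10^-14 J.
v = √(2K/m) = 2.64×10^5 m/s.
r = mv/(qB) = (3.90×10^-25)(2.64×10^5) / [(2×1.60×10^-19)(0.204)] = 1.58 m.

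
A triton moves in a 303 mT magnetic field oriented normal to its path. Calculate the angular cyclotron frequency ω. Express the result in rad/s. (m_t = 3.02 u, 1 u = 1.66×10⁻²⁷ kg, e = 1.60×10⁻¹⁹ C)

ω ≈ 9.67×10^6 rad/s

ω = qB/m = (1×1.60×10^-19)(0.303) / (5.01×10^-27) = 9.67×10^6 rad/s.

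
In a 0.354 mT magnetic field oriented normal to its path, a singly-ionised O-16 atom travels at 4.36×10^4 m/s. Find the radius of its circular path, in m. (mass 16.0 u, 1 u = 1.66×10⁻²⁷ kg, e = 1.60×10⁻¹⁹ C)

The magnetic force provides the centripetal force: qvB = mv²/r, so r = mv/(qB).
r = (2.66×10^-26 kg)(4.36×10^4 m/s) / [(1×1.60×10^-19 C)(3.54×10^-4 T)] = 20.4 m.

r ≈ 20.4 m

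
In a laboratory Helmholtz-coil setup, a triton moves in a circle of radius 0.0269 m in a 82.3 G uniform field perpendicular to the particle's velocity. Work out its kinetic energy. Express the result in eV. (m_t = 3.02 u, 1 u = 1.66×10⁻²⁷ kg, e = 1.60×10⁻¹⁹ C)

v = qBr/m = (1×1.60×10^-19)(8.23×10^-3)(0.0269) / (5.01×10^-27) = 7070 m/s.
K = ½mv² = 0.5·(5.01×10^-27)·(7070)² = 1.25×10^-19 J = 0.782 eV.

K ≈ 0.782 eV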